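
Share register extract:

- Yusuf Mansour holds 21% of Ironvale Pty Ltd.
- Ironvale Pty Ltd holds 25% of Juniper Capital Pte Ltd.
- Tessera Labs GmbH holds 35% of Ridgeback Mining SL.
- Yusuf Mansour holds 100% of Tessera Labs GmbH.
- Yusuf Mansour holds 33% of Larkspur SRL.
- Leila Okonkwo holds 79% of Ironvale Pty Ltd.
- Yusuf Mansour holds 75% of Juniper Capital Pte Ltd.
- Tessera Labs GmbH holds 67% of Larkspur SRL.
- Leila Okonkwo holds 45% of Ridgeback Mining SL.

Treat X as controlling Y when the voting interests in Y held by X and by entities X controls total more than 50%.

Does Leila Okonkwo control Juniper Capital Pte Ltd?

Leila holds 79% of Ironvale, so Leila controls Ironvale.
In Juniper, Leila's side holds only 25%, not > 50%.
So Leila does not control Juniper.

No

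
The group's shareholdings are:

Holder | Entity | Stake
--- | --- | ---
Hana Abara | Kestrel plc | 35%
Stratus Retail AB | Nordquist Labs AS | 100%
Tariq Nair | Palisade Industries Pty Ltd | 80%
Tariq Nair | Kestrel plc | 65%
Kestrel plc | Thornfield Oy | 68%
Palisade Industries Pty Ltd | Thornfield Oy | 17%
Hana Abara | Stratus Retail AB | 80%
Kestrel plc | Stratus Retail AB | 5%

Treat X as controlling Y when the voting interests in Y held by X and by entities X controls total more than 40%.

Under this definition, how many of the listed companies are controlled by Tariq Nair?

3

Tariq holds 65% of Kestrel, so Tariq controls Kestrel.
Tariq holds 80% of Palisade, so Tariq controls Palisade.
Kestrel and Palisade together hold 68% + 17% = 85% of Thornfield, so Tariq controls Thornfield.
No other company's threshold is met.
Tariq controls 3 companies.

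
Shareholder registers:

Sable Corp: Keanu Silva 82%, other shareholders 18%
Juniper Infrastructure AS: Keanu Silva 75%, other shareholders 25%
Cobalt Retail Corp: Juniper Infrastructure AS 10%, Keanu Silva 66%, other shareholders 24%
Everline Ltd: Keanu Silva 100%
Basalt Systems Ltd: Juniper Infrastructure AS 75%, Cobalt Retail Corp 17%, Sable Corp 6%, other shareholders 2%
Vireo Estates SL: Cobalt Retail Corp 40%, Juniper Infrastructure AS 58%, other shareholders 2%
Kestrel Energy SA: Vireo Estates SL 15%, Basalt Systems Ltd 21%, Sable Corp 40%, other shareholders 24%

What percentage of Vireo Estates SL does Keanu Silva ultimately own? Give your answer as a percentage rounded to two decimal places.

72.90%

Keanu reaches Vireo along 3 paths.
Via Juniper → Cobalt: 75% × 10% × 40% = 3%.
Via Cobalt: 66% × 40% = 26.4%.
Via Juniper: 75% × 58% = 43.5%.
Total: 3% + 26.4% + 43.5% = 72.9%.
Rounded: 72.90%.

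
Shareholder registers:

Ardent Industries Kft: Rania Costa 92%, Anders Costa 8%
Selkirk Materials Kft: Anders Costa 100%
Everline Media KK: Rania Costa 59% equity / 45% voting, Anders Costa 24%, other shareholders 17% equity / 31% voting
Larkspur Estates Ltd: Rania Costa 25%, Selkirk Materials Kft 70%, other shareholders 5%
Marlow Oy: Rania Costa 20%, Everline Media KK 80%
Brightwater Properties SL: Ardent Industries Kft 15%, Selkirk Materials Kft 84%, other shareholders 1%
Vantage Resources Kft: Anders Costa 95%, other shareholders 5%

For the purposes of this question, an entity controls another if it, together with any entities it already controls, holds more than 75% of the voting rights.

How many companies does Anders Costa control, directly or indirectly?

Anders holds 100% of Selkirk, so Anders controls Selkirk.
Selkirk holds 84% of Brightwater, so Anders controls Brightwater.
Anders holds 95% of Vantage, so Anders controls Vantage.
No other company's threshold is met.
Anders controls 3 companies.

3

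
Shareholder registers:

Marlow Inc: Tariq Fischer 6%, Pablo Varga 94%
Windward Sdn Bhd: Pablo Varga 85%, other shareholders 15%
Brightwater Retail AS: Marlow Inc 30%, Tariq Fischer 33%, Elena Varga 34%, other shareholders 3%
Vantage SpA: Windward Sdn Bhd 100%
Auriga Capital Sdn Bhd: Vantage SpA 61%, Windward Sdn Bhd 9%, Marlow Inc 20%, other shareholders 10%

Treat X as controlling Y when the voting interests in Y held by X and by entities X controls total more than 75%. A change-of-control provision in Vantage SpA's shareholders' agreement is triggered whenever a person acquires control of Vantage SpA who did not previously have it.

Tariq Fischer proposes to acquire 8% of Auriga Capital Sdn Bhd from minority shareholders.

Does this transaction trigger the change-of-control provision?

The purchase changes only Tariq's holdings, so Tariq is the only person who could newly come to control Vantage.
Tariq's largest direct stake is 33% in Brightwater, which does not meet the threshold, so Tariq controls no company.
Neither Tariq nor any entity Tariq controls holds any voting interest in Vantage.
So before the transaction, Tariq does not control Vantage.
After the purchase, Tariq holds 8% of Auriga directly.
Tariq's side now holds 8% of Auriga, not > 75%, so Tariq still does not control Auriga.
After the transaction, neither Tariq nor any entity Tariq controls holds a voting interest in Vantage, so Tariq still does not control it.
No new person acquires control, so the clause is not triggered.

No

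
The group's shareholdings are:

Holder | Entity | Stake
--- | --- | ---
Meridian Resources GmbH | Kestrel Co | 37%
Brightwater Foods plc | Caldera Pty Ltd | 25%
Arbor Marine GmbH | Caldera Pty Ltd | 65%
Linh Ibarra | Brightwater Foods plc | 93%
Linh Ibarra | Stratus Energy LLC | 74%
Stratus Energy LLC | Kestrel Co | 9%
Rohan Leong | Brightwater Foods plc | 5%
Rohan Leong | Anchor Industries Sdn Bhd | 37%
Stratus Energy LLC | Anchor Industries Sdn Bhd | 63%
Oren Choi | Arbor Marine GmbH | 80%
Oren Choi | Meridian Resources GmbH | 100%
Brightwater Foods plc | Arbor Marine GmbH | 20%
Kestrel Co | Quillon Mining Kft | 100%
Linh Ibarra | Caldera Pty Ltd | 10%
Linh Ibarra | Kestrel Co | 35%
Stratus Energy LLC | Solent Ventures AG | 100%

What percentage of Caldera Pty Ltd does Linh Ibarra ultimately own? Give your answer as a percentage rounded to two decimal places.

Linh reaches Caldera along 3 paths.
Direct stake: 10% = 10%.
Via Brightwater: 93% × 25% = 23.25%.
Via Brightwater → Arbor: 93% × 20% × 65% = 12.09%.
Total: 10% + 23.25% + 12.09% = 45.34%.

45.34%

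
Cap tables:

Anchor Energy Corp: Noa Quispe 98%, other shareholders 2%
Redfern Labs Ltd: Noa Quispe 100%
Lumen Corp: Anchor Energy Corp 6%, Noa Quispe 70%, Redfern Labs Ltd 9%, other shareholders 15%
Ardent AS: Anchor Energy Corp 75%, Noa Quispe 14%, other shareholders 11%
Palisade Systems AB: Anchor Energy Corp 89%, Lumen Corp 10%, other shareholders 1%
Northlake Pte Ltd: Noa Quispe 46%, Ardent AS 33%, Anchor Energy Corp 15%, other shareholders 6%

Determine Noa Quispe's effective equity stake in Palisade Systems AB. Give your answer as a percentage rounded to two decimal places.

95.71%

Noa reaches Palisade along 4 paths.
Via Anchor: 98% × 89% = 87.22%.
Via Anchor → Lumen: 98% × 6% × 10% = 0.588%.
Via Lumen: 70% × 10% = 7%.
Via Redfern → Lumen: 100% × 9% × 10% = 0.9%.
Total: 87.22% + 0.588% + 7% + 0.9% = 95.708%.
Rounded: 95.71%.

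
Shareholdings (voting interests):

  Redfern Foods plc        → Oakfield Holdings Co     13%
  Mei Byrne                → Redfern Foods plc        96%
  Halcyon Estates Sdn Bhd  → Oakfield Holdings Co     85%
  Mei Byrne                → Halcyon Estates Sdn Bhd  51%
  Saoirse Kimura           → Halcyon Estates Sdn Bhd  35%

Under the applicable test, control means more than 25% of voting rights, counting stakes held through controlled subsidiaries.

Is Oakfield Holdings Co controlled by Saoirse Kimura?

Yes

Saoirse holds 35% of Halcyon, so Saoirse controls Halcyon.
Halcyon holds 85% of Oakfield, so Saoirse controls Oakfield.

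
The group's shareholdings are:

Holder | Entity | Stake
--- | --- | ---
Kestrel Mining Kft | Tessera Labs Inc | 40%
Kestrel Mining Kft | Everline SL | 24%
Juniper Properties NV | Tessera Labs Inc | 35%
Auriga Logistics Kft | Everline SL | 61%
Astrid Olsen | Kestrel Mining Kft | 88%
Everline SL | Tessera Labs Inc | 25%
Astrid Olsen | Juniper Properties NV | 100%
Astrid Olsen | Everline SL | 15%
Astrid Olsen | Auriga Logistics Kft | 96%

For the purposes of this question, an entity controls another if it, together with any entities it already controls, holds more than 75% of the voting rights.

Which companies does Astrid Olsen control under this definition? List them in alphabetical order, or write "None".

Auriga Logistics Kft, Everline SL, Juniper Properties NV, Kestrel Mining Kft, Tessera Labs Inc

Astrid holds 100% of Juniper, so Astrid controls Juniper.
Astrid holds 88% of Kestrel, so Astrid controls Kestrel.
Astrid holds 96% of Auriga, so Astrid controls Auriga.
Astrid and Auriga and Kestrel together hold 15% + 61% + 24% = 100% of Everline, so Astrid controls Everline.
Everline and Kestrel and Juniper together hold 25% + 40% + 35% = 100% of Tessera, so Astrid controls Tessera.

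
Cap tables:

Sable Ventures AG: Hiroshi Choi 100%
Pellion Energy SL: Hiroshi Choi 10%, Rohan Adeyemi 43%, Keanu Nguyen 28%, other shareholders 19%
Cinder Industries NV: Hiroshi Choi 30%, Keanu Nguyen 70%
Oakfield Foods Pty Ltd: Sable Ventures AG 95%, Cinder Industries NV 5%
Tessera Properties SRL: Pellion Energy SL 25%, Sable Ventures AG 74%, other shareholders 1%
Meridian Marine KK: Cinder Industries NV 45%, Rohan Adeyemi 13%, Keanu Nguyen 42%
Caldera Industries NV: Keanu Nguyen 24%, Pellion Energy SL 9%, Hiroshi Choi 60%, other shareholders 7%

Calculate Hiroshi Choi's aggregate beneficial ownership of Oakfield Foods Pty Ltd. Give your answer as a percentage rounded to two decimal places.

Hiroshi reaches Oakfield along 2 paths.
Via Sable: 100% × 95% = 95%.
Via Cinder: 30% × 5% = 1.5%.
Total: 95% + 1.5% = 96.5%.
Rounded: 96.50%.

96.50%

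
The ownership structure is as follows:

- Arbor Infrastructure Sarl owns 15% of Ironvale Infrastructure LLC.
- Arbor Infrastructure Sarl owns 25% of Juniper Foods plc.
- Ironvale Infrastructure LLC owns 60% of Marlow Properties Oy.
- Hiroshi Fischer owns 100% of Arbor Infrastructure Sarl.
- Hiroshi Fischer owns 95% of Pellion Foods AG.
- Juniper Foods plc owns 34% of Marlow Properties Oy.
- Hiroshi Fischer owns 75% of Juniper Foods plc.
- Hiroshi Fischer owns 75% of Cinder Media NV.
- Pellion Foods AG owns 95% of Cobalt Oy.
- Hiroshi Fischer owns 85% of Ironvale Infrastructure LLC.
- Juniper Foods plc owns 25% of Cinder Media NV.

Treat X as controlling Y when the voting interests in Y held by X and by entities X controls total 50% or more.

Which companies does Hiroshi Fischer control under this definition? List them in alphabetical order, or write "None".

Hiroshi holds 100% of Arbor, so Hiroshi controls Arbor.
Hiroshi holds 95% of Pellion, so Hiroshi controls Pellion.
Hiroshi and Arbor together hold 75% + 25% = 100% of Juniper, so Hiroshi controls Juniper.
Arbor and Hiroshi together hold 15% + 85% = 100% of Ironvale, so Hiroshi controls Ironvale.
Hiroshi and Juniper together hold 75% + 25% = 100% of Cinder, so Hiroshi controls Cinder.
Pellion holds 95% of Cobalt, so Hiroshi controls Cobalt.
Ironvale and Juniper together hold 60% + 34% = 94% of Marlow, so Hiroshi controls Marlow.

Arbor Infrastructure Sarl, Cinder Media NV, Cobalt Oy, Ironvale Infrastructure LLC, Juniper Foods plc, Marlow Properties Oy, Pellion Foods AG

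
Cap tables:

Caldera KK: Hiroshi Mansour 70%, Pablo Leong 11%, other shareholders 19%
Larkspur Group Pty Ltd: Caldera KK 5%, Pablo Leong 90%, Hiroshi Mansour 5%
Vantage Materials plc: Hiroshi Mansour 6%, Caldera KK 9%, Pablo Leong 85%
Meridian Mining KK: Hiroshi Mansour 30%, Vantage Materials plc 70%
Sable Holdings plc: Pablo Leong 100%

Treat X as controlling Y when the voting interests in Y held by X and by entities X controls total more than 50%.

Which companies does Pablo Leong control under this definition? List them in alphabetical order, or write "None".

Pablo holds 90% of Larkspur, so Pablo controls Larkspur.
Pablo holds 85% of Vantage, so Pablo controls Vantage.
Vantage holds 70% of Meridian, so Pablo controls Meridian.
Pablo holds 100% of Sable, so Pablo controls Sable.
No other company's threshold is met.

Larkspur Group Pty Ltd, Meridian Mining KK, Sable Holdings plc, Vantage Materials plc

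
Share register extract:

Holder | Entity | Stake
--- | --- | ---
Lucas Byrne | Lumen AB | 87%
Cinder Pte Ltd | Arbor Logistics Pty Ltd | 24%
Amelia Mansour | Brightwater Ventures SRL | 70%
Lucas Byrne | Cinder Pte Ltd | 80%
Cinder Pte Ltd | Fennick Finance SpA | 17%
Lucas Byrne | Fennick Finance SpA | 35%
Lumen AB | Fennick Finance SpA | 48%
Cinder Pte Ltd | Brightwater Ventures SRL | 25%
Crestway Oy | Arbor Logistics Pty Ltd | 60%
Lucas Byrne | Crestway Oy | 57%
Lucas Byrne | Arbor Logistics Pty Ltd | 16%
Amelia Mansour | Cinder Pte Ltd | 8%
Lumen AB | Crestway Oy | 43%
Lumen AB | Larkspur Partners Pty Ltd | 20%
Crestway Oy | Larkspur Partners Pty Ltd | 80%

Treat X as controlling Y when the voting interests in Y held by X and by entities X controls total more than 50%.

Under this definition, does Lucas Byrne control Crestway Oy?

Yes

Lucas holds 87% of Lumen, so Lucas controls Lumen.
Lucas and Lumen together hold 57% + 43% = 100% of Crestway, so Lucas controls Crestway.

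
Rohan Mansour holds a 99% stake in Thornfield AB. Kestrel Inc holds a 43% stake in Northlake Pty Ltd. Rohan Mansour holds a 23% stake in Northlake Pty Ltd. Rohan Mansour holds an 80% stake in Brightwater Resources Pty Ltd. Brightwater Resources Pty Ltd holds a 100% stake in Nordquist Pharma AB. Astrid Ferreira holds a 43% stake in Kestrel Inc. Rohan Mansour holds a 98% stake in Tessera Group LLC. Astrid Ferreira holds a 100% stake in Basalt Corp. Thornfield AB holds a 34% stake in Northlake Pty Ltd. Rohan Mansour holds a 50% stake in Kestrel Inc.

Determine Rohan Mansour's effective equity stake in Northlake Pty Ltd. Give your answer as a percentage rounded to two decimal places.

Rohan reaches Northlake along 3 paths.
Direct stake: 23% = 23%.
Via Kestrel: 50% × 43% = 21.5%.
Via Thornfield: 99% × 34% = 33.66%.
Total: 23% + 21.5% + 33.66% = 78.16%.

78.16%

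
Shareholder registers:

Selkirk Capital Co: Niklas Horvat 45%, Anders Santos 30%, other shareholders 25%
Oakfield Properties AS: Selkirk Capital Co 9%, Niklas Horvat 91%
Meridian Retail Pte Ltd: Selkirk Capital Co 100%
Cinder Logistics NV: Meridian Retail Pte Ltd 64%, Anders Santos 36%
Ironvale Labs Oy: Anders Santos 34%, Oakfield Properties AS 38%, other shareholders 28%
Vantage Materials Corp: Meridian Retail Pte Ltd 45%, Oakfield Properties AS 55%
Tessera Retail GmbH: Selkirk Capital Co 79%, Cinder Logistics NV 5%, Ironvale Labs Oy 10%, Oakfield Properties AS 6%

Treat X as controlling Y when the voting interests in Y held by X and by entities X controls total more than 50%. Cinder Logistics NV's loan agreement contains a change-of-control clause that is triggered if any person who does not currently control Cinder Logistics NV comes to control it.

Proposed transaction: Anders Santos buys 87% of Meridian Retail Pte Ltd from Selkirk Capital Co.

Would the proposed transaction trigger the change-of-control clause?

The purchase adds only to Anders's holdings (Selkirk's stake shrinks), so Anders is the only person who could newly come to control Cinder.
Anders's largest direct stake is 36% in Cinder, which does not meet the threshold, so Anders controls no company.
In Cinder, Anders's side holds only 36%, not > 50%.
So before the transaction, Anders does not control Cinder.
After the purchase, Anders holds 87% of Meridian directly, and Selkirk's stake falls to 13%.
Anders holds 87% of Meridian, so Anders controls Meridian.
Meridian and Anders together hold 64% + 36% = 100% of Cinder, so Anders controls Cinder.
Anders did not control Cinder before and does after, so the clause is triggered.

Yes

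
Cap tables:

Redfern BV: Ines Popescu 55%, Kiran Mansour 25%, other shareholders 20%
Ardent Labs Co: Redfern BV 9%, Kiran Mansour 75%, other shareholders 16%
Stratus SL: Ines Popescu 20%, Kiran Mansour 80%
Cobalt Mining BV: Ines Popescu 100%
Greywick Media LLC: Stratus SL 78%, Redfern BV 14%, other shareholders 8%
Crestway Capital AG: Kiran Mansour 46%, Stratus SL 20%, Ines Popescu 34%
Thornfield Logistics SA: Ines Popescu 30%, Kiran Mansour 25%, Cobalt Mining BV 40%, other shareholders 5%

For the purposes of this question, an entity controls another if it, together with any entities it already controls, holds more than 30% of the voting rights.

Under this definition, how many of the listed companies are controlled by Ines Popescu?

4

Ines holds 55% of Redfern, so Ines controls Redfern.
Ines holds 100% of Cobalt, so Ines controls Cobalt.
Ines holds 34% of Crestway, so Ines controls Crestway.
Ines and Cobalt together hold 30% + 40% = 70% of Thornfield, so Ines controls Thornfield.
No other company's threshold is met.
Ines controls 4 companies.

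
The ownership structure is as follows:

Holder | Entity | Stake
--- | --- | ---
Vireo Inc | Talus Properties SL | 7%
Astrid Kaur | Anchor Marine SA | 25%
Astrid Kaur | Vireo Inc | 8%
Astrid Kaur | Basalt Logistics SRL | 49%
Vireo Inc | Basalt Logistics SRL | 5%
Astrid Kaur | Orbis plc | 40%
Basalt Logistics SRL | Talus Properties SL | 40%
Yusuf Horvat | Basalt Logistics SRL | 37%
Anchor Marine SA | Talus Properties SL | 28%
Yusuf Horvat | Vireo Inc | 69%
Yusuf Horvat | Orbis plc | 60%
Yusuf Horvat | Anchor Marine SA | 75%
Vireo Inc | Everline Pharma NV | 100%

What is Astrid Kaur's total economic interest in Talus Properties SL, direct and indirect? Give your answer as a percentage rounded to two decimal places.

27.32%

Astrid reaches Talus along 4 paths.
Via Vireo: 8% × 7% = 0.56%.
Via Basalt: 49% × 40% = 19.6%.
Via Vireo → Basalt: 8% × 5% × 40% = 0.16%.
Via Anchor: 25% × 28% = 7%.
Total: 0.56% + 19.6% + 0.16% + 7% = 27.32%.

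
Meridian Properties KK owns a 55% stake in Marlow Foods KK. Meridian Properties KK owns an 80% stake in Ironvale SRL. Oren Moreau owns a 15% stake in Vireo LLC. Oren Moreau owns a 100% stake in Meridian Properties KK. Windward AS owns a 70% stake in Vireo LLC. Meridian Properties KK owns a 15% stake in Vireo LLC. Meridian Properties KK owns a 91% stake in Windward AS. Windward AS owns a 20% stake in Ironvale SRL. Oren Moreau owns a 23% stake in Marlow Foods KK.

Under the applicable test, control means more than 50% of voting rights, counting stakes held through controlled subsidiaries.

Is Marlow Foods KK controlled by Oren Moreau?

Oren holds 100% of Meridian, so Oren controls Meridian.
Oren and Meridian together hold 23% + 55% = 78% of Marlow, so Oren controls Marlow.

Yes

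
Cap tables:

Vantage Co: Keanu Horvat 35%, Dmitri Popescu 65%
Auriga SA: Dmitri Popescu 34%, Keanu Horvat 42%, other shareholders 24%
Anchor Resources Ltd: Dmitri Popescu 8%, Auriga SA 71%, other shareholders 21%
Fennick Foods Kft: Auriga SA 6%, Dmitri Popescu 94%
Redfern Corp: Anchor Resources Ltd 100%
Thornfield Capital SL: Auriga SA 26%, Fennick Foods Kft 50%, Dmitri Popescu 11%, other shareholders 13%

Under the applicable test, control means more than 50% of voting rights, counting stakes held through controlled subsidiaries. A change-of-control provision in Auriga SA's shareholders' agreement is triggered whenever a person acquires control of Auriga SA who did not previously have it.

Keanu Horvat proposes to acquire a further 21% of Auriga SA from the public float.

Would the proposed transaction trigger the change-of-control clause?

The purchase changes only Keanu's holdings, so Keanu is the only person who could newly come to control Auriga.
Keanu's largest direct stake is 42% in Auriga, which does not meet the threshold, so Keanu controls no company.
In Auriga, Keanu's side holds only 42%, not > 50%.
So before the transaction, Keanu does not control Auriga.
After the purchase, Keanu's direct stake in Auriga rises to 42% + 21% = 63%.
Keanu holds 63% of Auriga, so Keanu controls Auriga.
Keanu did not control Auriga before and does after, so the clause is triggered.

Yes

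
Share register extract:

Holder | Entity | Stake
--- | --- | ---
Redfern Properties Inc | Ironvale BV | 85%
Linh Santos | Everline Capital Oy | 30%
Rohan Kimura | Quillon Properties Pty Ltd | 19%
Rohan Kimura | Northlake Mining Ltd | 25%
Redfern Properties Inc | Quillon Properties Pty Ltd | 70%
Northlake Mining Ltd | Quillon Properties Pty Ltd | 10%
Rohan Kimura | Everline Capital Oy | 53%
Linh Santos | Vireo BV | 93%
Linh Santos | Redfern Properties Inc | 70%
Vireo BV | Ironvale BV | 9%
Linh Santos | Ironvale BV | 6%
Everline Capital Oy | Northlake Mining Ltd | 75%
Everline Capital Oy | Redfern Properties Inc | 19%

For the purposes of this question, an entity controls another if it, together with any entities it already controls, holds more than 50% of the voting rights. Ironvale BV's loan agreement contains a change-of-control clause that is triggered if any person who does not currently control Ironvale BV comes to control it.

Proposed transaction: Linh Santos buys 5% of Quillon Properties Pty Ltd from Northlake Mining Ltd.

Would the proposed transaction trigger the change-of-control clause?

The purchase adds only to Linh's holdings (Northlake's stake shrinks), so Linh is the only person who could newly come to control Ironvale.
Linh holds 70% of Redfern, so Linh controls Redfern.
Linh holds 93% of Vireo, so Linh controls Vireo.
Vireo and Redfern and Linh together hold 9% + 85% + 6% = 100% of Ironvale, so Linh controls Ironvale.
So Linh already controls Ironvale before the transaction.
After the purchase, Linh holds 5% of Quillon directly, and Northlake's stake falls to 5%.
Linh controlled Ironvale already, so this is not a new person acquiring control; every other person's position is unchanged or reduced.
No new person acquires control, so the clause is not triggered.

No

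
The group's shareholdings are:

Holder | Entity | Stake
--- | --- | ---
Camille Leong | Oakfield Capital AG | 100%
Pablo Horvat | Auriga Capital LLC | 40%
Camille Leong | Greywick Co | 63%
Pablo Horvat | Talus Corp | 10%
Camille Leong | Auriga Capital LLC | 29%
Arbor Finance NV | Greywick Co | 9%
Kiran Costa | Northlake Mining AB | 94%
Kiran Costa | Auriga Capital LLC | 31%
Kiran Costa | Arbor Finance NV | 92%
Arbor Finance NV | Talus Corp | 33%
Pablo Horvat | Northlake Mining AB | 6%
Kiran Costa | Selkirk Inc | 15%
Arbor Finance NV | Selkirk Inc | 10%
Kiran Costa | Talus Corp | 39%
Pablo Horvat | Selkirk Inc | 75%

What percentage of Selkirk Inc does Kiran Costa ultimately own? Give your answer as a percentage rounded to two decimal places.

Kiran reaches Selkirk along 2 paths.
Direct stake: 15% = 15%.
Via Arbor: 92% × 10% = 9.2%.
Total: 15% + 9.2% = 24.2%.
Rounded: 24.20%.

24.20%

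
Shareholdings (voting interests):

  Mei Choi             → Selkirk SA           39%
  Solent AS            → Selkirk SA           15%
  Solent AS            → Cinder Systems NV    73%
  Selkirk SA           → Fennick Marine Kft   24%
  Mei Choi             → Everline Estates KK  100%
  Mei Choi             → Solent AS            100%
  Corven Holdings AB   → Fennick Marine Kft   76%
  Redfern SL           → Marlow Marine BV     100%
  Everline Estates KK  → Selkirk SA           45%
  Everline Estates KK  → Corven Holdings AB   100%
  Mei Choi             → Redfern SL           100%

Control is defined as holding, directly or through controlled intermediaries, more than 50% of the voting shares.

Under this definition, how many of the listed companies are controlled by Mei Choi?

Mei holds 100% of Everline, so Mei controls Everline.
Mei holds 100% of Solent, so Mei controls Solent.
Everline holds 100% of Corven, so Mei controls Corven.
Mei holds 100% of Redfern, so Mei controls Redfern.
Redfern holds 100% of Marlow, so Mei controls Marlow.
Mei and Everline and Solent together hold 39% + 45% + 15% = 99% of Selkirk, so Mei controls Selkirk.
Corven and Selkirk together hold 76% + 24% = 100% of Fennick, so Mei controls Fennick.
Solent holds 73% of Cinder, so Mei controls Cinder.
Mei controls 8 companies.

8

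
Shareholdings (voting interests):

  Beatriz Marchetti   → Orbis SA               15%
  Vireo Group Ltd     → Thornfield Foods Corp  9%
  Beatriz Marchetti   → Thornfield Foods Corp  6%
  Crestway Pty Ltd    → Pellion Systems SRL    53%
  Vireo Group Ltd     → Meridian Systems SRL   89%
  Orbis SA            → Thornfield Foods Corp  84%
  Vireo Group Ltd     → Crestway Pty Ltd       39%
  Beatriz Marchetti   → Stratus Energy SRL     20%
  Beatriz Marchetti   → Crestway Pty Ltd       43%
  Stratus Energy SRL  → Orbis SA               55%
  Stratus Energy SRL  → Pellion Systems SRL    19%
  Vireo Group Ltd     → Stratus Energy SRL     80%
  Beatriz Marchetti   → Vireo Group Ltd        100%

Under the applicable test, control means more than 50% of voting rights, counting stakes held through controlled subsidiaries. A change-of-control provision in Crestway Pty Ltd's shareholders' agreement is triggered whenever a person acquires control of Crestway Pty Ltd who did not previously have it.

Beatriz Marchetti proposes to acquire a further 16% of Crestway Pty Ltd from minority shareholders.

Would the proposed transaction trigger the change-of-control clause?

No

The purchase changes only Beatriz's holdings, so Beatriz is the only person who could newly come to control Crestway.
Beatriz holds 100% of Vireo, so Beatriz controls Vireo.
Beatriz and Vireo together hold 43% + 39% = 82% of Crestway, so Beatriz controls Crestway.
So Beatriz already controls Crestway before the transaction.
After the purchase, Beatriz's direct stake in Crestway rises to 43% + 16% = 59%.
Beatriz controlled Crestway already, so this is not a new person acquiring control; every other person's position is unchanged or reduced.
No new person acquires control, so the clause is not triggered.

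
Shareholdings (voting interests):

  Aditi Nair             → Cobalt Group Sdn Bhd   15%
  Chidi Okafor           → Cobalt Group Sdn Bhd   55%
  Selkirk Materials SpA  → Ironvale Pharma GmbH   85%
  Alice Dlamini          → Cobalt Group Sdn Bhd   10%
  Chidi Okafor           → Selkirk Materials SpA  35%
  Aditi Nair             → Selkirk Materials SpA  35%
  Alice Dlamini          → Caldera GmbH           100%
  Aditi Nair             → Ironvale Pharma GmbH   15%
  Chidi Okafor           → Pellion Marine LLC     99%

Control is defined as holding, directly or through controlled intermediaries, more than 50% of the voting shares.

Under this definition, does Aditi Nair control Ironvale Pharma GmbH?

No

Aditi's largest direct stake is 35% in Selkirk, which does not meet the threshold, so Aditi controls no company.
In Ironvale, Aditi's side holds only 15%, not > 50%.
So Aditi does not control Ironvale.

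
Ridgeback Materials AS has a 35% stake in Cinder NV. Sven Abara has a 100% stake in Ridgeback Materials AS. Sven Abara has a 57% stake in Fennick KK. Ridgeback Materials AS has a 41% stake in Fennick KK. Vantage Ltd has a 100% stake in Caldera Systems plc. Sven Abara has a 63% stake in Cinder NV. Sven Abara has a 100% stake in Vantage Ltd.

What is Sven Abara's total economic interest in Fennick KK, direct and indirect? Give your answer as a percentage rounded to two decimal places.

98.00%

Sven reaches Fennick along 2 paths.
Via Ridgeback: 100% × 41% = 41%.
Direct stake: 57% = 57%.
Total: 41% + 57% = 98%.
Rounded: 98.00%.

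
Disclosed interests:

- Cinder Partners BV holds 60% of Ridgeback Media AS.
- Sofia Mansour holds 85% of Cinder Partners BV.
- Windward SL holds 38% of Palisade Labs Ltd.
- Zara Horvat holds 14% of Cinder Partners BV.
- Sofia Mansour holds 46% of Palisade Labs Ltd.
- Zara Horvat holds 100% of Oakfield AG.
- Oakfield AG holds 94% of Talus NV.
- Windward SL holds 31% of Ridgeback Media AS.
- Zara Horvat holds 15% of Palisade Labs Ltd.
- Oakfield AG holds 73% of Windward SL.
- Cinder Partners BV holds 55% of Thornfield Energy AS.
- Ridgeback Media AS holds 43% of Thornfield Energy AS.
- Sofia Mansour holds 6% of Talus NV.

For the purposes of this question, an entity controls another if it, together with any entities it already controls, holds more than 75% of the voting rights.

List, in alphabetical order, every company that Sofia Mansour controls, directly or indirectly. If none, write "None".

Cinder Partners BV

Sofia holds 85% of Cinder, so Sofia controls Cinder.
No other company's threshold is met.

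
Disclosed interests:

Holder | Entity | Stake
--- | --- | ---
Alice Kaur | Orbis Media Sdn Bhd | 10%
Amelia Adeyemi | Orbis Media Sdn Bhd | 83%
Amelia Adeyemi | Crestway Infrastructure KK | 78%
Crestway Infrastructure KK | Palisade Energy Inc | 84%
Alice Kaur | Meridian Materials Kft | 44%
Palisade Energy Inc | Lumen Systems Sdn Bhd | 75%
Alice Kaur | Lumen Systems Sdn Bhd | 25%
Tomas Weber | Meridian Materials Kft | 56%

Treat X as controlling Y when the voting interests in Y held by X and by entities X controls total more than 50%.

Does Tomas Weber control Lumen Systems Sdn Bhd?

No

Tomas holds 56% of Meridian, so Tomas controls Meridian.
Neither Tomas nor any entity Tomas controls holds any voting interest in Lumen.
So Tomas does not control Lumen.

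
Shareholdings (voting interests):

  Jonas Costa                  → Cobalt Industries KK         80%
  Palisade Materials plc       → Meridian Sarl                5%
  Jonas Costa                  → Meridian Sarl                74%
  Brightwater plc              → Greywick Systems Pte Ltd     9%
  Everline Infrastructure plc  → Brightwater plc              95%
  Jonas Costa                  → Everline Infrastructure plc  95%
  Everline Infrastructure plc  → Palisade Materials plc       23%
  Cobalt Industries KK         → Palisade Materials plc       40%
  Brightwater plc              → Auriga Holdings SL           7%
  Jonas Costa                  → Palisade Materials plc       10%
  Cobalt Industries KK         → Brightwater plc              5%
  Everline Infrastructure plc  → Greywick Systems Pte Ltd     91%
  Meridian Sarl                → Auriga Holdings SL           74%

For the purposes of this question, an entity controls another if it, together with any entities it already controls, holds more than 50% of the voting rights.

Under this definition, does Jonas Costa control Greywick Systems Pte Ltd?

Jonas holds 95% of Everline, so Jonas controls Everline.
Jonas holds 80% of Cobalt, so Jonas controls Cobalt.
Everline and Cobalt together hold 95% + 5% = 100% of Brightwater, so Jonas controls Brightwater.
Brightwater and Everline together hold 9% + 91% = 100% of Greywick, so Jonas controls Greywick.

Yes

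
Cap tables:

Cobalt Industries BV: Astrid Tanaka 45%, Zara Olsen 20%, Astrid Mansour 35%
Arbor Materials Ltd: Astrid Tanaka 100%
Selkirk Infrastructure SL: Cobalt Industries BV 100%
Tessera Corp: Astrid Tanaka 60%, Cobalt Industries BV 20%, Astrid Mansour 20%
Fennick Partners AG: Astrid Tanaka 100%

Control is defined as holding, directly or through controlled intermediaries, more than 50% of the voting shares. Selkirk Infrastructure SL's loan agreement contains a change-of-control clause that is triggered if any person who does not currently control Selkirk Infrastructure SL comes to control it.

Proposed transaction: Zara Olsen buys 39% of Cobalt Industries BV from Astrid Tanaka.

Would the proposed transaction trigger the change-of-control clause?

Yes

The purchase adds only to Zara's holdings (Astrid Tanaka's stake shrinks), so Zara is the only person who could newly come to control Selkirk.
Zara's largest direct stake is 20% in Cobalt, which does not meet the threshold, so Zara controls no company.
Neither Zara nor any entity Zara controls holds any voting interest in Selkirk.
So before the transaction, Zara does not control Selkirk.
After the purchase, Zara's direct stake in Cobalt rises to 20% + 39% = 59%, and Astrid Tanaka's stake falls to 6%.
Zara holds 59% of Cobalt, so Zara controls Cobalt.
Cobalt holds 100% of Selkirk, so Zara controls Selkirk.
Zara did not control Selkirk before and does after, so the clause is triggered.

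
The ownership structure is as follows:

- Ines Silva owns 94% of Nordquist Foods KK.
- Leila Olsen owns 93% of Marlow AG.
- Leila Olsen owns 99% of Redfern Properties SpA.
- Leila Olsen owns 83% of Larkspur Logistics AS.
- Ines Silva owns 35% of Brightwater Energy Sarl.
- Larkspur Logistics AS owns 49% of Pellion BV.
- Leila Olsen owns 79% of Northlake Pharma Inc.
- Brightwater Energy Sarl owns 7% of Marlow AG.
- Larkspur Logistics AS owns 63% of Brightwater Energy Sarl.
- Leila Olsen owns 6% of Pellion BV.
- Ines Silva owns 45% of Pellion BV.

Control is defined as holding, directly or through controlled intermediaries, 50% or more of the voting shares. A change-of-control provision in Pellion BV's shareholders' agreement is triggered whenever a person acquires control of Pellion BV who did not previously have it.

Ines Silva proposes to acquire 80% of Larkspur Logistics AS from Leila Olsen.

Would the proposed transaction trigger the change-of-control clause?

The purchase adds only to Ines's holdings (Leila's stake shrinks), so Ines is the only person who could newly come to control Pellion.
Ines holds 94% of Nordquist, so Ines controls Nordquist.
In Pellion, Ines's side holds only 45%, not ≥ 50%.
So before the transaction, Ines does not control Pellion.
After the purchase, Ines holds 80% of Larkspur directly, and Leila's stake falls to 3%.
Ines holds 80% of Larkspur, so Ines controls Larkspur.
Larkspur and Ines together hold 49% + 45% = 94% of Pellion, so Ines controls Pellion.
Ines did not control Pellion before and does after, so the clause is triggered.

Yes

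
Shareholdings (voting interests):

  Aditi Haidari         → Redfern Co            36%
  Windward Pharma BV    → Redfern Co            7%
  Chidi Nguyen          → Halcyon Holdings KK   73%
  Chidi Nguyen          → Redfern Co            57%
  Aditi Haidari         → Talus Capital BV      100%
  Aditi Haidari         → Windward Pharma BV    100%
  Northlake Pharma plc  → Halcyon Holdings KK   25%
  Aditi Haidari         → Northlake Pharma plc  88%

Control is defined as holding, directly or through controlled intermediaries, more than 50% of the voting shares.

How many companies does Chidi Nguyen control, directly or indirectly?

2

Chidi holds 57% of Redfern, so Chidi controls Redfern.
Chidi holds 73% of Halcyon, so Chidi controls Halcyon.
No other company's threshold is met.
Chidi controls 2 companies.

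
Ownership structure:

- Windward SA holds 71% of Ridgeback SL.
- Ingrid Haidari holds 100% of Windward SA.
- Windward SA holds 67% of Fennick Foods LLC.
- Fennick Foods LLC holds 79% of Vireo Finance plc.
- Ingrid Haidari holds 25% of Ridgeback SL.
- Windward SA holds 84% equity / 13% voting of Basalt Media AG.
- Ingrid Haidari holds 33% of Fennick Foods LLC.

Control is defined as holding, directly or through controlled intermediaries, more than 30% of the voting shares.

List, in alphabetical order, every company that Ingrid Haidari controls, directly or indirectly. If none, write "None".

Ingrid holds 100% of Windward, so Ingrid controls Windward.
Ingrid and Windward together hold 25% + 71% = 96% of Ridgeback, so Ingrid controls Ridgeback.
Ingrid and Windward together hold 33% + 67% = 100% of Fennick, so Ingrid controls Fennick.
Fennick holds 79% of Vireo, so Ingrid controls Vireo.
No other company's threshold is met.

Fennick Foods LLC, Ridgeback SL, Vireo Finance plc, Windward SA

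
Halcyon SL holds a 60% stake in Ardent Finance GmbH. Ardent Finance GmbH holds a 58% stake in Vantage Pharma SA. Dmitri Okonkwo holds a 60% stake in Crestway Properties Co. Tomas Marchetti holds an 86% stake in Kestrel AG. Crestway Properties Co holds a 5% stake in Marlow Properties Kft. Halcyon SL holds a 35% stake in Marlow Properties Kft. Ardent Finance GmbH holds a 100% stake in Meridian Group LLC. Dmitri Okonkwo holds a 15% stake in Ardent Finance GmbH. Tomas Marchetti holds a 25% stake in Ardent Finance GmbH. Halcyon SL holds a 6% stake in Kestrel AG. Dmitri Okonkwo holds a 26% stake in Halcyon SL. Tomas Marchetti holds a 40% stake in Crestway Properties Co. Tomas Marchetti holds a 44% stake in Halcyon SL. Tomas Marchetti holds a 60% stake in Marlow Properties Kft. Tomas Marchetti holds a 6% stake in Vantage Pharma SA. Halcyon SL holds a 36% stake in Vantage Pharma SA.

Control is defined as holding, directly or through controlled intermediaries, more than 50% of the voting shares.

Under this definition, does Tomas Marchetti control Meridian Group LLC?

Tomas holds 60% of Marlow, so Tomas controls Marlow.
Tomas holds 86% of Kestrel, so Tomas controls Kestrel.
Neither Tomas nor any entity Tomas controls holds any voting interest in Meridian.
So Tomas does not control Meridian.

No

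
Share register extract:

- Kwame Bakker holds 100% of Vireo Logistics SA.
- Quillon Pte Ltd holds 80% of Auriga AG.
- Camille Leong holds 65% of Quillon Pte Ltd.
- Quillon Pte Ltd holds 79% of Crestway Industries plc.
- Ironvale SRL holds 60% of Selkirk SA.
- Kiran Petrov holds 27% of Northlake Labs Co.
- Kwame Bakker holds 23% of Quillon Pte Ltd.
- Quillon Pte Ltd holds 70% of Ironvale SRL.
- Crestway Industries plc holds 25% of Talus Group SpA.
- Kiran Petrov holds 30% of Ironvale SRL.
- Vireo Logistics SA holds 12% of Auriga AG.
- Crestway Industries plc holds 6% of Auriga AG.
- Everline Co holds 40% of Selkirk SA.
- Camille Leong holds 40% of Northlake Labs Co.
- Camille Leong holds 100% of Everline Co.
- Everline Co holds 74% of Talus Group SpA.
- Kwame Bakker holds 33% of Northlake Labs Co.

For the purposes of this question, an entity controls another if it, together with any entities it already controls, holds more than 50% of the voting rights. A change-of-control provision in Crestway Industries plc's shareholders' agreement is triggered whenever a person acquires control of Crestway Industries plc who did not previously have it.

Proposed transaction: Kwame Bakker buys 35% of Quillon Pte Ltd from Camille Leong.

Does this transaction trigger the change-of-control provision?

Yes

The purchase adds only to Kwame's holdings (Camille's stake shrinks), so Kwame is the only person who could newly come to control Crestway.
Kwame holds 100% of Vireo, so Kwame controls Vireo.
Neither Kwame nor any entity Kwame controls holds any voting interest in Crestway.
So before the transaction, Kwame does not control Crestway.
After the purchase, Kwame's direct stake in Quillon rises to 23% + 35% = 58%, and Camille's stake falls to 30%.
Kwame holds 58% of Quillon, so Kwame controls Quillon.
Quillon holds 79% of Crestway, so Kwame controls Crestway.
Kwame did not control Crestway before and does after, so the clause is triggered.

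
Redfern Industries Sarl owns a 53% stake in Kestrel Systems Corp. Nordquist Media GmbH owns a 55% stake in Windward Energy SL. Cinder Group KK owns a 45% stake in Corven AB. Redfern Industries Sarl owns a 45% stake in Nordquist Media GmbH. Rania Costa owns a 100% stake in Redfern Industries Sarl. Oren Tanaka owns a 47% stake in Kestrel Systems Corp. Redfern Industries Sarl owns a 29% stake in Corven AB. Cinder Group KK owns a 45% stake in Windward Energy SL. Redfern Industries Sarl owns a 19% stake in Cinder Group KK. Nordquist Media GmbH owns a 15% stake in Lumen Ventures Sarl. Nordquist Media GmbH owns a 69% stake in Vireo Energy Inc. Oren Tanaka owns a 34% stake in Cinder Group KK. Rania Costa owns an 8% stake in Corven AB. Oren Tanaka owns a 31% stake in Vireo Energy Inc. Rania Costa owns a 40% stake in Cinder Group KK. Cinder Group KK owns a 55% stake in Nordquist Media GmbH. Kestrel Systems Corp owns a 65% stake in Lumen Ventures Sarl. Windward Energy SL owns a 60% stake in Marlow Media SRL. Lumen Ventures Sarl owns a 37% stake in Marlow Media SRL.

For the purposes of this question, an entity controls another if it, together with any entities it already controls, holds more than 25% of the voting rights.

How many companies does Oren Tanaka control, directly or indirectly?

8

Oren holds 47% of Kestrel, so Oren controls Kestrel.
Oren holds 34% of Cinder, so Oren controls Cinder.
Cinder holds 55% of Nordquist, so Oren controls Nordquist.
Cinder holds 45% of Corven, so Oren controls Corven.
Nordquist and Kestrel together hold 15% + 65% = 80% of Lumen, so Oren controls Lumen.
Cinder and Nordquist together hold 45% + 55% = 100% of Windward, so Oren controls Windward.
Lumen and Windward together hold 37% + 60% = 97% of Marlow, so Oren controls Marlow.
Nordquist and Oren together hold 69% + 31% = 100% of Vireo, so Oren controls Vireo.
No other company's threshold is met.
Oren controls 8 companies.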